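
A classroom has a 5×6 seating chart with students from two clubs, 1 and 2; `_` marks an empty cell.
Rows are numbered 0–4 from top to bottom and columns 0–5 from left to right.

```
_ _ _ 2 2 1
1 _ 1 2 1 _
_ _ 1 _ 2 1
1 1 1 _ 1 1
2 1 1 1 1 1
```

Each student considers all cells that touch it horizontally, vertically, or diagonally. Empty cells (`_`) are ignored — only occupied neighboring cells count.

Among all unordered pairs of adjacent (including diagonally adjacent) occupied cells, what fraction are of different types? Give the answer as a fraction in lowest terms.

Scan each occupied cell's neighbors to the right and below (and the two forward diagonals) so each pair is counted once.
From row 0: 4 unlike of 8 pairs (running 4/8).
From row 1: 4 unlike of 7 pairs (running 8/15).
From row 2: 3 unlike of 7 pairs (running 11/22).
From row 3: 2 unlike of 16 pairs (running 13/38).
From row 4: 1 unlike of 5 pairs (running 14/43).
Total adjacent occupied pairs: 43; unlike-type pairs: 14.
14/43 is already in lowest terms.

14/43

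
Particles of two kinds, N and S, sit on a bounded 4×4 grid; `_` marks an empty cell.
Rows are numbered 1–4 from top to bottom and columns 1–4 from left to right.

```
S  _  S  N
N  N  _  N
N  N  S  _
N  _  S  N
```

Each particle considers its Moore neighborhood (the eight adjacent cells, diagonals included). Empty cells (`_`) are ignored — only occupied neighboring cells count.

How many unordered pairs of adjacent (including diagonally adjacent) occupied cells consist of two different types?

11

Scan each occupied cell's neighbors to the right and below (and the two forward diagonals) so each pair is counted once.
From row 1: 5 unlike of 6 pairs (running 5/6).
From row 2: 2 unlike of 7 pairs (running 7/13).
From row 3: 3 unlike of 7 pairs (running 10/20).
From row 4: 1 unlike of 1 pairs (running 11/21).
Total adjacent occupied pairs: 21; unlike-type pairs: 11.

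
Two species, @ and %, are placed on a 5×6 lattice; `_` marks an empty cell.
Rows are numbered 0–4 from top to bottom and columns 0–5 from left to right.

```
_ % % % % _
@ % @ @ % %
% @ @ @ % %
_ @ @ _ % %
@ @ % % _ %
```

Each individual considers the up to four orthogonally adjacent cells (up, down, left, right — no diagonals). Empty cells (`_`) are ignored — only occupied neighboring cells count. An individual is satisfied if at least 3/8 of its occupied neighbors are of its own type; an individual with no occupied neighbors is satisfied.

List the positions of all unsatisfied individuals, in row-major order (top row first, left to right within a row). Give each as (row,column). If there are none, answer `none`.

(0,1)% 2/2 ✓
(0,2)% 2/3 ✓
(0,3)% 2/3 ✓
(0,4)% 2/2 ✓
(1,0)@ 0/2 ✗
(1,1)% 1/4 ✗
(1,2)@ 2/4 ✓
(1,3)@ 2/4 ✓
(1,4)% 3/4 ✓
(1,5)% 2/2 ✓
(2,0)% 0/2 ✗
(2,1)@ 2/4 ✓
(2,2)@ 4/4 ✓
(2,3)@ 2/3 ✓
(2,4)% 3/4 ✓
(2,5)% 3/3 ✓
(3,1)@ 3/3 ✓
(3,2)@ 2/3 ✓
(3,4)% 2/2 ✓
(3,5)% 3/3 ✓
(4,0)@ 1/1 ✓
(4,1)@ 2/3 ✓
(4,2)% 1/3 ✗
(4,3)% 1/1 ✓
(4,5)% 1/1 ✓

(1,0), (1,1), (2,0), (4,2)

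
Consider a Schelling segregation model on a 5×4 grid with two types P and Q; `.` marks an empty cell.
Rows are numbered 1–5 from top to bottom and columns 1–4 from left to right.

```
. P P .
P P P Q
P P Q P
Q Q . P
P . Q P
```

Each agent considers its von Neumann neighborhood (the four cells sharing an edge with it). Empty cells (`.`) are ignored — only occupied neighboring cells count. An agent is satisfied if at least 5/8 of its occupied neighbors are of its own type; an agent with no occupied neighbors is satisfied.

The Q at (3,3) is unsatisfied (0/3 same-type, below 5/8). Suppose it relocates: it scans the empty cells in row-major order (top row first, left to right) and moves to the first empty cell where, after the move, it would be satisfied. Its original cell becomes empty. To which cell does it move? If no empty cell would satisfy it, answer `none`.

Vacating (3,3). Empty cells in order:
  (1,1): 0/2 same-type → still unsatisfied.
  (1,4): 1/2 same-type → still unsatisfied.
  (4,3): 2/3 same-type → satisfied — stop here.

(4,3)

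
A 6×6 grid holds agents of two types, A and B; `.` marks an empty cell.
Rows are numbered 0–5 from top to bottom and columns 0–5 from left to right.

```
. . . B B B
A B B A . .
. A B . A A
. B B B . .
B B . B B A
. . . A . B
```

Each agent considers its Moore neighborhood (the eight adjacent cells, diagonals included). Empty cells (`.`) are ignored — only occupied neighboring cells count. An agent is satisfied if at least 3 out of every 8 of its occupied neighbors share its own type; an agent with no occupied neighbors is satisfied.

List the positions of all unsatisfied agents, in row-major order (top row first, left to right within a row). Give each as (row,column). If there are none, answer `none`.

(1,3), (2,1), (4,5), (5,3)

(0,3)B 2/3 ok
(0,4)B 2/3 ok
(0,5)B 1/1 ok
(1,0)A 1/2 ok
(1,1)B 2/4 ok
(1,2)B 3/5 ok
(1,3)A 1/5 unhappy
(2,1)A 1/6 unhappy
(2,2)B 5/7 ok
(2,4)A 2/3 ok
(2,5)A 1/1 ok
(3,1)B 4/5 ok
(3,2)B 5/6 ok
(3,3)B 4/5 ok
(4,0)B 2/2 ok
(4,1)B 3/3 ok
(4,3)B 3/4 ok
(4,4)B 3/5 ok
(4,5)A 0/2 unhappy
(5,3)A 0/2 unhappy
(5,5)B 1/2 ok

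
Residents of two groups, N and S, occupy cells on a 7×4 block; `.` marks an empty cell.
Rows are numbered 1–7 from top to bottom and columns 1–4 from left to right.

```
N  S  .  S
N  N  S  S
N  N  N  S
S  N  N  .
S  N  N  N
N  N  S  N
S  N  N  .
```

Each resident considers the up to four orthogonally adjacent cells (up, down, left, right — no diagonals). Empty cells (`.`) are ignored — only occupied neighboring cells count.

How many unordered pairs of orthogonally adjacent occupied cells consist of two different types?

Scan each occupied cell's neighbors to the right and below so each pair is counted once.
Row 1: N(1,1)–S(1,2)≠ N(1,1)–N(2,1)= S(1,2)–N(2,2)≠ S(1,4)–S(2,4)=  → 2/4 unlike.
Row 2: N(2,1)–N(2,2)= N(2,1)–N(3,1)= N(2,2)–S(2,3)≠ N(2,2)–N(3,2)= S(2,3)–S(2,4)= S(2,3)–N(3,3)≠ S(2,4)–S(3,4)=  → 2/7 unlike.
Row 3: N(3,1)–N(3,2)= N(3,1)–S(4,1)≠ N(3,2)–N(3,3)= N(3,2)–N(4,2)= N(3,3)–S(3,4)≠ N(3,3)–N(4,3)=  → 2/6 unlike.
Row 4: S(4,1)–N(4,2)≠ S(4,1)–S(5,1)= N(4,2)–N(4,3)= N(4,2)–N(5,2)= N(4,3)–N(5,3)=  → 1/5 unlike.
Row 5: S(5,1)–N(5,2)≠ S(5,1)–N(6,1)≠ N(5,2)–N(5,3)= N(5,2)–N(6,2)= N(5,3)–N(5,4)= N(5,3)–S(6,3)≠ N(5,4)–N(6,4)=  → 3/7 unlike.
Row 6: N(6,1)–N(6,2)= N(6,1)–S(7,1)≠ N(6,2)–S(6,3)≠ N(6,2)–N(7,2)= S(6,3)–N(6,4)≠ S(6,3)–N(7,3)≠  → 4/6 unlike.
Row 7: S(7,1)–N(7,2)≠ N(7,2)–N(7,3)=  → 1/2 unlike.
Total adjacent occupied pairs: 37; unlike-type pairs: 15.

15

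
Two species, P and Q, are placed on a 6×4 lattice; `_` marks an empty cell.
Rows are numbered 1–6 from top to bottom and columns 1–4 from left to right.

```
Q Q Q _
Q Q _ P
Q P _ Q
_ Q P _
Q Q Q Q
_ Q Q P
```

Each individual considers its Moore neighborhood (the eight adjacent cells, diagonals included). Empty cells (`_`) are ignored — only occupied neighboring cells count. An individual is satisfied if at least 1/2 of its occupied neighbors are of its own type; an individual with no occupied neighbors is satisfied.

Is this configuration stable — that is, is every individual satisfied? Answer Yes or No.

Row 1: (1,1)Q 3/3 satisfied · (1,2)Q 4/4 satisfied · (1,3)Q 2/3 satisfied
Row 2: (2,1)Q 4/5 satisfied · (2,2)Q 5/6 satisfied · (2,4)P 0/2 not
Row 3: (3,1)Q 3/4 satisfied · (3,2)P 1/5 not · (3,4)Q 0/2 not
Row 4: (4,2)Q 4/6 satisfied · (4,3)P 1/6 not
Row 5: (5,1)Q 3/3 satisfied · (5,2)Q 5/6 satisfied · (5,3)Q 5/7 satisfied · (5,4)Q 2/4 satisfied
Row 6: (6,2)Q 4/4 satisfied · (6,3)Q 4/5 satisfied · (6,4)P 0/3 not
For instance (2,4) has only 0/2 same-type neighbors, below 1/2.

No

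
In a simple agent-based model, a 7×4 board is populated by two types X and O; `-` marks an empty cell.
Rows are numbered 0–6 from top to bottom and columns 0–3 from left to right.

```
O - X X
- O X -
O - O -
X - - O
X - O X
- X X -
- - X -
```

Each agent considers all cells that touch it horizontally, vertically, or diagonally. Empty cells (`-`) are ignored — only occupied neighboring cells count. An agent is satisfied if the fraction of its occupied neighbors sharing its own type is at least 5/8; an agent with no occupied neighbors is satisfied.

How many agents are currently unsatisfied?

(0,0)O 1/1 satisfied
(0,2)X 2/3 satisfied
(0,3)X 2/2 satisfied
(1,1)O 3/5 not
(1,2)X 2/4 not
(2,0)O 1/2 not
(2,2)O 2/3 satisfied
(3,0)X 1/2 not
(3,3)O 2/3 satisfied
(4,0)X 2/2 satisfied
(4,2)O 1/4 not
(4,3)X 1/3 not
(5,1)X 3/4 satisfied
(5,2)X 3/4 satisfied
(6,2)X 2/2 satisfied
Unsatisfied: (1,1), (1,2), (2,0), (3,0), (4,2), (4,3) — 6 in total.

6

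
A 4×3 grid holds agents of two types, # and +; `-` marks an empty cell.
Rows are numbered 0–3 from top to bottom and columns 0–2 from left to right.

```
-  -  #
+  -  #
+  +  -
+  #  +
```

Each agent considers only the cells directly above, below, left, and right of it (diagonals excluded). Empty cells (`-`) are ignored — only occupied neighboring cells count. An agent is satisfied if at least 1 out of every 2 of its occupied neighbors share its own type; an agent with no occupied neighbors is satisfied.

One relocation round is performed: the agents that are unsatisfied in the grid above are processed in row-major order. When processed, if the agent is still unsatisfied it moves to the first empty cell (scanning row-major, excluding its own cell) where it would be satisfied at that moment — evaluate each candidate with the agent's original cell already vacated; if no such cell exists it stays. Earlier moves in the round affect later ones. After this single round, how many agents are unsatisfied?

0

Initially unsatisfied (in order): (3,1), (3,2).
  (3,1) → (0,1).
  (3,2): now satisfied by earlier moves; stays.
Resulting grid:
- # #
+ - #
+ + -
+ - +
All satisfied now.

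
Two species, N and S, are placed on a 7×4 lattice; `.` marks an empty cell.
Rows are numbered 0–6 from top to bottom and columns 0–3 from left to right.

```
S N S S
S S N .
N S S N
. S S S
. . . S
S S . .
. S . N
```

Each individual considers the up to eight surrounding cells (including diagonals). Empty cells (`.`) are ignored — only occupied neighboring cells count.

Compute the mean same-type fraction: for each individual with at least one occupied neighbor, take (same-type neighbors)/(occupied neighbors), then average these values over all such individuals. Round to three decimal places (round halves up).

Row 0: (0,0)S 2/3 · (0,1)N 1/5 · (0,2)S 2/4 · (0,3)S 1/2
Row 1: (1,0)S 3/5 · (1,1)S 5/8 · (1,2)N 2/7
Row 2: (2,0)N 0/4 · (2,1)S 5/7 · (2,2)S 5/7 · (2,3)N 1/4
Row 3: (3,1)S 3/4 · (3,2)S 5/6 · (3,3)S 3/4
Row 4: (4,3)S 2/2
Row 5: (5,0)S 2/2 · (5,1)S 2/2
Row 6: (6,1)S 2/2 · (6,3)N — no occupied neighbors
Sum over 18 individuals: 2/3 + 1/5 + 2/4 + 1/2 + 3/5 + 5/8 + 2/7 + 0/4 + 5/7 + 5/7 + 1/4 + 3/4 + 5/6 + 3/4 + 2/2 + 2/2 + 2/2 + 2/2 = 3189/280; mean = 3189/280 ÷ 18 = 1063/1680 = 0.632738… → 0.633.

0.633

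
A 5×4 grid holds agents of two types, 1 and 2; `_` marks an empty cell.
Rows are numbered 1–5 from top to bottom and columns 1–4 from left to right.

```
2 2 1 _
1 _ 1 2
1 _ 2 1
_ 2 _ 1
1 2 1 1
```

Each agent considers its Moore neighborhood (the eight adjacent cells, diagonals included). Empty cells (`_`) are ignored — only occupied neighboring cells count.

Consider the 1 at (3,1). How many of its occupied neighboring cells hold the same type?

1

Occupied neighbors of (3,1): (2,1)=1, (4,2)=2.
Same type (1): 1 of 2.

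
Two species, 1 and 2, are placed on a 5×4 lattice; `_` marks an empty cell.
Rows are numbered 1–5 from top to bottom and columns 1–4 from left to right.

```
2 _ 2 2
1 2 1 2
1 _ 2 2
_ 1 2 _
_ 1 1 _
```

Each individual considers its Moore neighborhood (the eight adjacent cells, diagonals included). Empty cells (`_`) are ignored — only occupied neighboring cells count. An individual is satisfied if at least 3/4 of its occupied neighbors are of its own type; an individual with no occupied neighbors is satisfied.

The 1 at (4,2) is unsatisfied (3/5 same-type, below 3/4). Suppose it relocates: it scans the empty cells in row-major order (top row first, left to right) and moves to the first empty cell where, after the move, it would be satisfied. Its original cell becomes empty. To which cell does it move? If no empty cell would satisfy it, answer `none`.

(4,1)

Vacating (4,2). Empty cells in order:
  (1,2): 2/5 same-type → still unsatisfied.
  (3,2): 3/6 same-type → still unsatisfied.
  (4,1): 2/2 same-type → satisfied — stop here.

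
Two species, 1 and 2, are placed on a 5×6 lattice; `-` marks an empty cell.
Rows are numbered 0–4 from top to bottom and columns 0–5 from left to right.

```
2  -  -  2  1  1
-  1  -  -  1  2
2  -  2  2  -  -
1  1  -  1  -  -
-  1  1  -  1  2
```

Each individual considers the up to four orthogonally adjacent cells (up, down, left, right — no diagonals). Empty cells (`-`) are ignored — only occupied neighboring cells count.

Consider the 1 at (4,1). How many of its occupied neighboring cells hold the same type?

2

Occupied neighbors of (4,1): (3,1)=1, (4,2)=1.
Same type (1): 2 of 2.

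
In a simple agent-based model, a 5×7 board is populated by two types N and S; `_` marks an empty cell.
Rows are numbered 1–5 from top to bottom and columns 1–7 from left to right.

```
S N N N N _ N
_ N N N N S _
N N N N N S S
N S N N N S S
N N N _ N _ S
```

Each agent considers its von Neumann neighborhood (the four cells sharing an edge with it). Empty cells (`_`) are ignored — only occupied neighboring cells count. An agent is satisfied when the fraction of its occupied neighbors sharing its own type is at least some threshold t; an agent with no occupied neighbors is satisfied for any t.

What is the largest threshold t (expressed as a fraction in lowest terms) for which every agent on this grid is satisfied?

0/1

(1,1)S 0/1
(1,2)N 2/3
(1,3)N 3/3
(1,4)N 3/3
(1,5)N 2/2
(1,7)N — no occupied neighbors
(2,2)N 3/3
(2,3)N 4/4
(2,4)N 4/4
(2,5)N 3/4
(2,6)S 1/2
(3,1)N 2/2
(3,2)N 3/4
(3,3)N 4/4
(3,4)N 4/4
(3,5)N 3/4
(3,6)S 3/4
(3,7)S 2/2
(4,1)N 2/3
(4,2)S 0/4
(4,3)N 3/4
(4,4)N 3/3
(4,5)N 3/4
(4,6)S 2/3
(4,7)S 3/3
(5,1)N 2/2
(5,2)N 2/3
(5,3)N 2/2
(5,5)N 1/1
(5,7)S 1/1
The smallest same-type fraction is 0/1 at (1,1), which reduces to 0/1. Any threshold above that leaves this agent unsatisfied.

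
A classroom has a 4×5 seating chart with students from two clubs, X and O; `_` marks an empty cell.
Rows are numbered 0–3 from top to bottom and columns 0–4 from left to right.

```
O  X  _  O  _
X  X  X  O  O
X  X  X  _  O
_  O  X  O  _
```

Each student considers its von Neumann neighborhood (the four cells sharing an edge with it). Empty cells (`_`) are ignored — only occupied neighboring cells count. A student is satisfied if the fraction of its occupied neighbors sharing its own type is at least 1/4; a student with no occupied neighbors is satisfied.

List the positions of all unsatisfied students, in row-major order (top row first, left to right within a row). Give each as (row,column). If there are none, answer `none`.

(0,0)O 0/2 unhappy
(0,1)X 1/2 ok
(0,3)O 1/1 ok
(1,0)X 2/3 ok
(1,1)X 4/4 ok
(1,2)X 2/3 ok
(1,3)O 2/3 ok
(1,4)O 2/2 ok
(2,0)X 2/2 ok
(2,1)X 3/4 ok
(2,2)X 3/3 ok
(2,4)O 1/1 ok
(3,1)O 0/2 unhappy
(3,2)X 1/3 ok
(3,3)O 0/1 unhappy

(0,0), (3,1), (3,3)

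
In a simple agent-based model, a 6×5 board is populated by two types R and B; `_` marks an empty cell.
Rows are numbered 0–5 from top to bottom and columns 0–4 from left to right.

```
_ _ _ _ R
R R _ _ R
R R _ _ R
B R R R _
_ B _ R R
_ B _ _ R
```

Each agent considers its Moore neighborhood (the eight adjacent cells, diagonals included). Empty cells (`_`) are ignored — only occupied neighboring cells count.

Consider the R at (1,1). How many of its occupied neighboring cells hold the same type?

Occupied neighbors of (1,1): (1,0)=R, (2,0)=R, (2,1)=R.
Same type (R): 3 of 3.

3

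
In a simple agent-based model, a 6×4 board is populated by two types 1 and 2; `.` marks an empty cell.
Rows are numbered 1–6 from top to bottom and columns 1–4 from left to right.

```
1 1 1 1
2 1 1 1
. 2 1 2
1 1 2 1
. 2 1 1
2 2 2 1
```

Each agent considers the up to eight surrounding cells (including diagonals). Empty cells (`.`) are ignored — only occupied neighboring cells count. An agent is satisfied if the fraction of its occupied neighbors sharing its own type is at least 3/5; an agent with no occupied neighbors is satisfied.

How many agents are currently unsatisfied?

9

(1,1)1 2/3 ✓
(1,2)1 4/5 ✓
(1,3)1 5/5 ✓
(1,4)1 3/3 ✓
(2,1)2 1/4 ✗
(2,2)1 5/7 ✓
(2,3)1 6/8 ✓
(2,4)1 4/5 ✓
(3,2)2 2/7 ✗
(3,3)1 5/8 ✓
(3,4)2 1/5 ✗
(4,1)1 1/3 ✗
(4,2)1 3/6 ✗
(4,3)2 3/8 ✗
(4,4)1 3/5 ✓
(5,2)2 4/7 ✗
(5,3)1 4/8 ✗
(5,4)1 3/5 ✓
(6,1)2 2/2 ✓
(6,2)2 3/4 ✓
(6,3)2 2/5 ✗
(6,4)1 2/3 ✓
Unsatisfied: (2,1), (3,2), (3,4), (4,1), (4,2), (4,3), (5,2), (5,3), (6,3) — 9 in total.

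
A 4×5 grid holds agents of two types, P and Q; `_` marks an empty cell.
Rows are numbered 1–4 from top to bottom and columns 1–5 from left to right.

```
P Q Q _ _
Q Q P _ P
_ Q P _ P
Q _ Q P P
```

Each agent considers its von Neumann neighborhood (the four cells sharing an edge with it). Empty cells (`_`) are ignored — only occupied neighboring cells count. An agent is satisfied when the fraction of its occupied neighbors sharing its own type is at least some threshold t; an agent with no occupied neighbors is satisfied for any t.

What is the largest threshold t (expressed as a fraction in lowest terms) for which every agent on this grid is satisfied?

(1,1)P 0/2
(1,2)Q 2/3
(1,3)Q 1/2
(2,1)Q 1/2
(2,2)Q 3/4
(2,3)P 1/3
(2,5)P 1/1
(3,2)Q 1/2
(3,3)P 1/3
(3,5)P 2/2
(4,1)Q — no occupied neighbors
(4,3)Q 0/2
(4,4)P 1/2
(4,5)P 2/2
The smallest same-type fraction is 0/2 at (1,1), which reduces to 0/1. Any threshold above that leaves this agent unsatisfied.

0/1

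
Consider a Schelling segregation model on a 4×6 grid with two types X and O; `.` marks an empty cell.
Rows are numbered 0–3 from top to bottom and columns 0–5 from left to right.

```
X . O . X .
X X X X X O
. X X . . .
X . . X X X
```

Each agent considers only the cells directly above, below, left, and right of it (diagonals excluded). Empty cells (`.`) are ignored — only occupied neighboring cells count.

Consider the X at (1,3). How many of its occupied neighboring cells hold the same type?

2

Occupied neighbors of (1,3): (1,2)=X, (1,4)=X.
Same type (X): 2 of 2.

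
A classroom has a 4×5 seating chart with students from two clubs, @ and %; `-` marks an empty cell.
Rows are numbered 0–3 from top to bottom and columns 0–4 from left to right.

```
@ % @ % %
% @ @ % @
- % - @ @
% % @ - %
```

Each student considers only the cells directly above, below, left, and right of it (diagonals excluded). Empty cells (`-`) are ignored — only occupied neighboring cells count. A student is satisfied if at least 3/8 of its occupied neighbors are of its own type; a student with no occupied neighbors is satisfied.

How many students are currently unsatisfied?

9

(0,0)@ 0/2 not
(0,1)% 0/3 not
(0,2)@ 1/3 not
(0,3)% 2/3 satisfied
(0,4)% 1/2 satisfied
(1,0)% 0/2 not
(1,1)@ 1/4 not
(1,2)@ 2/3 satisfied
(1,3)% 1/4 not
(1,4)@ 1/3 not
(2,1)% 1/2 satisfied
(2,3)@ 1/2 satisfied
(2,4)@ 2/3 satisfied
(3,0)% 1/1 satisfied
(3,1)% 2/3 satisfied
(3,2)@ 0/1 not
(3,4)% 0/1 not
Unsatisfied: (0,0), (0,1), (0,2), (1,0), (1,1), (1,3), (1,4), (3,2), (3,4) — 9 in total.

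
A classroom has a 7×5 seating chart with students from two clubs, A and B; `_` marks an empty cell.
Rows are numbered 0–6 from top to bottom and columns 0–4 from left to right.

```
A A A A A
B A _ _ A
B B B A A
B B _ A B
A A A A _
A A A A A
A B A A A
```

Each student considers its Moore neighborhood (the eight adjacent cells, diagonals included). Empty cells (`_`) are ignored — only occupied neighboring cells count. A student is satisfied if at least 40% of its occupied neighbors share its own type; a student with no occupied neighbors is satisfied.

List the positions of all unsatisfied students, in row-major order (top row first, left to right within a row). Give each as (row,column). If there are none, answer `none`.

(0,0)A 2/3 ✓
(0,1)A 3/4 ✓
(0,2)A 3/3 ✓
(0,3)A 3/3 ✓
(0,4)A 2/2 ✓
(1,0)B 2/5 ✓
(1,1)A 3/7 ✓
(1,4)A 4/4 ✓
(2,0)B 4/5 ✓
(2,1)B 5/6 ✓
(2,2)B 2/5 ✓
(2,3)A 3/5 ✓
(2,4)A 3/4 ✓
(3,0)B 3/5 ✓
(3,1)B 4/7 ✓
(3,3)A 4/6 ✓
(3,4)B 0/4 ✗
(4,0)A 3/5 ✓
(4,1)A 5/7 ✓
(4,2)A 6/7 ✓
(4,3)A 5/6 ✓
(5,0)A 4/5 ✓
(5,1)A 7/8 ✓
(5,2)A 7/8 ✓
(5,3)A 7/7 ✓
(5,4)A 4/4 ✓
(6,0)A 2/3 ✓
(6,1)B 0/5 ✗
(6,2)A 4/5 ✓
(6,3)A 5/5 ✓
(6,4)A 3/3 ✓

(3,4), (6,1)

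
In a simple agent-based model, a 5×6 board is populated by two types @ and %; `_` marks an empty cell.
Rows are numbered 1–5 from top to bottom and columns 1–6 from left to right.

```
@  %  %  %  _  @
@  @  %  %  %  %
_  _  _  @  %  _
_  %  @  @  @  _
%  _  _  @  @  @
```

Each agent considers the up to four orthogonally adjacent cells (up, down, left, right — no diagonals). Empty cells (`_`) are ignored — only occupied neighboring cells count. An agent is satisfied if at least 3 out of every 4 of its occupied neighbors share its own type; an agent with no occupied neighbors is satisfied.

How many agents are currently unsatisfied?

11

(1,1)@ 1/2 not
(1,2)% 1/3 not
(1,3)% 3/3 satisfied
(1,4)% 2/2 satisfied
(1,6)@ 0/1 not
(2,1)@ 2/2 satisfied
(2,2)@ 1/3 not
(2,3)% 2/3 not
(2,4)% 3/4 satisfied
(2,5)% 3/3 satisfied
(2,6)% 1/2 not
(3,4)@ 1/3 not
(3,5)% 1/3 not
(4,2)% 0/1 not
(4,3)@ 1/2 not
(4,4)@ 4/4 satisfied
(4,5)@ 2/3 not
(5,1)% 0/0 satisfied
(5,4)@ 2/2 satisfied
(5,5)@ 3/3 satisfied
(5,6)@ 1/1 satisfied
Unsatisfied: (1,1), (1,2), (1,6), (2,2), (2,3), (2,6), (3,4), (3,5), (4,2), (4,3), (4,5) — 11 in total.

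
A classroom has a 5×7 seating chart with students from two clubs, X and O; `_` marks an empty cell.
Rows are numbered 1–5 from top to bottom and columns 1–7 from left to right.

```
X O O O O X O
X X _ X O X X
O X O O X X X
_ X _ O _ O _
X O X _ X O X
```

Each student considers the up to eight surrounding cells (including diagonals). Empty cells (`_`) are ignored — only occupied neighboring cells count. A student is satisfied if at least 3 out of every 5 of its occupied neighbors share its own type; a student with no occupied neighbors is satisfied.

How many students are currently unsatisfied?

20

(1,1)X 2/3 ✓
(1,2)O 1/4 ✗
(1,3)O 2/4 ✗
(1,4)O 3/4 ✓
(1,5)O 2/5 ✗
(1,6)X 2/5 ✗
(1,7)O 0/3 ✗
(2,1)X 3/5 ✓
(2,2)X 3/7 ✗
(2,4)X 1/7 ✗
(2,5)O 3/8 ✗
(2,6)X 5/8 ✓
(2,7)X 4/5 ✓
(3,1)O 0/4 ✗
(3,2)X 3/5 ✓
(3,3)O 2/6 ✗
(3,4)O 3/5 ✓
(3,5)X 3/7 ✗
(3,6)X 4/6 ✓
(3,7)X 3/4 ✓
(4,2)X 3/6 ✗
(4,4)O 2/5 ✗
(4,6)O 1/6 ✗
(5,1)X 1/2 ✗
(5,2)O 0/3 ✗
(5,3)X 1/3 ✗
(5,5)X 0/3 ✗
(5,6)O 1/3 ✗
(5,7)X 0/2 ✗
Unsatisfied: (1,2), (1,3), (1,5), (1,6), (1,7), (2,2), (2,4), (2,5), (3,1), (3,3), (3,5), (4,2), (4,4), (4,6), (5,1), (5,2), (5,3), (5,5), (5,6), (5,7) — 20 in total.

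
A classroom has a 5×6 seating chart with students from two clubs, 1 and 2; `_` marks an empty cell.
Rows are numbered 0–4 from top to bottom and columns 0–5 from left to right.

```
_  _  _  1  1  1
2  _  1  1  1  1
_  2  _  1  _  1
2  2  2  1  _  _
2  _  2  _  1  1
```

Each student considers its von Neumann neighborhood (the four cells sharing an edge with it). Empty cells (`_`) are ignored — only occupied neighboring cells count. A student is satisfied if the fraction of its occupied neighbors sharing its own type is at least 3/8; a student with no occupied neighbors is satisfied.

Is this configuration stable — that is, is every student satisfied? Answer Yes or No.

Yes

(0,3)1 2/2 ✓
(0,4)1 3/3 ✓
(0,5)1 2/2 ✓
(1,0)2 0/0 ✓
(1,2)1 1/1 ✓
(1,3)1 4/4 ✓
(1,4)1 3/3 ✓
(1,5)1 3/3 ✓
(2,1)2 1/1 ✓
(2,3)1 2/2 ✓
(2,5)1 1/1 ✓
(3,0)2 2/2 ✓
(3,1)2 3/3 ✓
(3,2)2 2/3 ✓
(3,3)1 1/2 ✓
(4,0)2 1/1 ✓
(4,2)2 1/1 ✓
(4,4)1 1/1 ✓
(4,5)1 1/1 ✓
All meet the threshold, so the configuration is stable.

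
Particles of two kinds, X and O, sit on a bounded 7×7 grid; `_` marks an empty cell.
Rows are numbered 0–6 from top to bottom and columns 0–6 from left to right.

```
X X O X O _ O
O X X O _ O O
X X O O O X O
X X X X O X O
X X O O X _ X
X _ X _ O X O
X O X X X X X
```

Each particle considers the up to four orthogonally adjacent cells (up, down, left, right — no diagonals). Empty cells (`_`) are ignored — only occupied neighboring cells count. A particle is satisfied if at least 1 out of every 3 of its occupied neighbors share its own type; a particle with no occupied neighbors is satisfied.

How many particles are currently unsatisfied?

Row 0: (0,0)X 1/2 satisfied · (0,1)X 2/3 satisfied · (0,2)O 0/3 not · (0,3)X 0/3 not · (0,4)O 0/1 not · (0,6)O 1/1 satisfied
Row 1: (1,0)O 0/3 not · (1,1)X 3/4 satisfied · (1,2)X 1/4 not · (1,3)O 1/3 satisfied · (1,5)O 1/2 satisfied · (1,6)O 3/3 satisfied
Row 2: (2,0)X 2/3 satisfied · (2,1)X 3/4 satisfied · (2,2)O 1/4 not · (2,3)O 3/4 satisfied · (2,4)O 2/3 satisfied · (2,5)X 1/4 not · (2,6)O 2/3 satisfied
Row 3: (3,0)X 3/3 satisfied · (3,1)X 4/4 satisfied · (3,2)X 2/4 satisfied · (3,3)X 1/4 not · (3,4)O 1/4 not · (3,5)X 1/3 satisfied · (3,6)O 1/3 satisfied
Row 4: (4,0)X 3/3 satisfied · (4,1)X 2/3 satisfied · (4,2)O 1/4 not · (4,3)O 1/3 satisfied · (4,4)X 0/3 not · (4,6)X 0/2 not
Row 5: (5,0)X 2/2 satisfied · (5,2)X 1/2 satisfied · (5,4)O 0/3 not · (5,5)X 1/3 satisfied · (5,6)O 0/3 not
Row 6: (6,0)X 1/2 satisfied · (6,1)O 0/2 not · (6,2)X 2/3 satisfied · (6,3)X 2/2 satisfied · (6,4)X 2/3 satisfied · (6,5)X 3/3 satisfied · (6,6)X 1/2 satisfied
Unsatisfied: (0,2), (0,3), (0,4), (1,0), (1,2), (2,2), (2,5), (3,3), (3,4), (4,2), (4,4), (4,6), (5,4), (5,6), (6,1) — 15 in total.

15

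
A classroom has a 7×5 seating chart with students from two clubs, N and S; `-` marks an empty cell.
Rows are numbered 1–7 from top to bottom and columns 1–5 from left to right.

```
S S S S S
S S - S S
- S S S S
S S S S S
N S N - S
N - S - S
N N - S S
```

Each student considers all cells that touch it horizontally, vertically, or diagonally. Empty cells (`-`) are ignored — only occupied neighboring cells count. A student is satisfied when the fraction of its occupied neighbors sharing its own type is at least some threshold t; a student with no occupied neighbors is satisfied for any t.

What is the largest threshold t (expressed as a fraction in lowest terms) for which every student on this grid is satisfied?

Row 1: (1,1)S 3/3 · (1,2)S 4/4 · (1,3)S 4/4 · (1,4)S 4/4 · (1,5)S 3/3
Row 2: (2,1)S 4/4 · (2,2)S 6/6 · (2,4)S 7/7 · (2,5)S 5/5
Row 3: (3,2)S 6/6 · (3,3)S 7/7 · (3,4)S 7/7 · (3,5)S 5/5
Row 4: (4,1)S 3/4 · (4,2)S 5/7 · (4,3)S 6/7 · (4,4)S 6/7 · (4,5)S 4/4
Row 5: (5,1)N 1/4 · (5,2)S 4/7 · (5,3)N 0/5 · (5,5)S 3/3
Row 6: (6,1)N 3/4 · (6,3)S 2/4 · (6,5)S 3/3
Row 7: (7,1)N 2/2 · (7,2)N 2/3 · (7,4)S 3/3 · (7,5)S 2/2
The smallest same-type fraction is 0/5 at (5,3), which reduces to 0/1. Any threshold above that leaves this student unsatisfied.

0/1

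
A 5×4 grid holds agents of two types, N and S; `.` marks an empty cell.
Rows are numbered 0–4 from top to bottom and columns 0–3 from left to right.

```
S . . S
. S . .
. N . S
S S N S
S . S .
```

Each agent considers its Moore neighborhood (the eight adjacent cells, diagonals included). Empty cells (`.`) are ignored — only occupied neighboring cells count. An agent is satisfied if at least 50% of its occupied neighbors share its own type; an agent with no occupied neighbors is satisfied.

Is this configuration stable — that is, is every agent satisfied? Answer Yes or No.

Row 0: (0,0)S 1/1 ok · (0,3)S 0/0 ok
Row 1: (1,1)S 1/2 ok
Row 2: (2,1)N 1/4 unhappy · (2,3)S 1/2 ok
Row 3: (3,0)S 2/3 ok · (3,1)S 3/5 ok · (3,2)N 1/5 unhappy · (3,3)S 2/3 ok
Row 4: (4,0)S 2/2 ok · (4,2)S 2/3 ok
For instance (2,1) has only 1/4 same-type neighbors, below 1/2.

No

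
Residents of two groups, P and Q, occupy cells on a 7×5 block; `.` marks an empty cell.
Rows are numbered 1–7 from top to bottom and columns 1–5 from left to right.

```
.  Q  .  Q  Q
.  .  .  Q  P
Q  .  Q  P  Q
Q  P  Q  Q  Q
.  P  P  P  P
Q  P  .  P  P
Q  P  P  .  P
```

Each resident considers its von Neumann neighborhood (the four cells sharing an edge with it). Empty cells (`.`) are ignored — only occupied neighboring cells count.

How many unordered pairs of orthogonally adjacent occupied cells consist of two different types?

14

Scan each occupied cell's neighbors to the right and below so each pair is counted once.
From row 1: 1 unlike of 3 pairs (running 1/3).
From row 2: 3 unlike of 3 pairs (running 4/6).
From row 3: 3 unlike of 6 pairs (running 7/12).
From row 4: 5 unlike of 8 pairs (running 12/20).
From row 5: 0 unlike of 6 pairs (running 12/26).
From row 6: 1 unlike of 5 pairs (running 13/31).
From row 7: 1 unlike of 2 pairs (running 14/33).
Total adjacent occupied pairs: 33; unlike-type pairs: 14.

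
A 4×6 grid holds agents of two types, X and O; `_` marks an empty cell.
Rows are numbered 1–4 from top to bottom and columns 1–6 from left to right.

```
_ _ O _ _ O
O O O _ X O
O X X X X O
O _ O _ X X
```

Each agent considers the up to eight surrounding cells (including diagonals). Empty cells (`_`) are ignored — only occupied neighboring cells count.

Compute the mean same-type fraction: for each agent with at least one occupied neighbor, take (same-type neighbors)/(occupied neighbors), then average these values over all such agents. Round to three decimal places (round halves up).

0.522

Row 1: (1,3)O 2/2 · (1,6)O 1/2
Row 2: (2,1)O 2/3 · (2,2)O 4/6 · (2,3)O 2/5 · (2,5)X 2/5 · (2,6)O 2/4
Row 3: (3,1)O 3/4 · (3,2)X 1/7 · (3,3)X 2/5 · (3,4)X 4/6 · (3,5)X 4/6 · (3,6)O 1/5
Row 4: (4,1)O 1/2 · (4,3)O 0/3 · (4,5)X 3/4 · (4,6)X 2/3
Sum over 17 agents: 2/2 + 1/2 + 2/3 + 4/6 + 2/5 + 2/5 + 2/4 + 3/4 + 1/7 + 2/5 + 4/6 + 4/6 + 1/5 + 1/2 + 0/3 + 3/4 + 2/3 = 932/105; mean = 932/105 ÷ 17 = 932/1785 = 0.522128… → 0.522.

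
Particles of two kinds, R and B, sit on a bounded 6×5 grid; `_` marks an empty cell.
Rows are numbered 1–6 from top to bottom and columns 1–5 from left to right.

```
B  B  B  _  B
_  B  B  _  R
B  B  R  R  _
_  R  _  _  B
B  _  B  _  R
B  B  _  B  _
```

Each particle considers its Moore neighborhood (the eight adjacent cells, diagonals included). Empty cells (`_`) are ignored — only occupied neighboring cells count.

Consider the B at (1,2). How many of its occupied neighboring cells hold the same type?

Occupied neighbors of (1,2): (1,1)=B, (1,3)=B, (2,2)=B, (2,3)=B.
Same type (B): 4 of 4.

4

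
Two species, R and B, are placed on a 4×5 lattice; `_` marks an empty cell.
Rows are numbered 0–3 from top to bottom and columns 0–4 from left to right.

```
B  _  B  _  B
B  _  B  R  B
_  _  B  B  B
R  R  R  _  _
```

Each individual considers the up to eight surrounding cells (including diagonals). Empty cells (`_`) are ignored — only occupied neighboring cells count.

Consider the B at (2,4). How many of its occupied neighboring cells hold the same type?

Occupied neighbors of (2,4): (1,3)=R, (1,4)=B, (2,3)=B.
Same type (B): 2 of 3.

2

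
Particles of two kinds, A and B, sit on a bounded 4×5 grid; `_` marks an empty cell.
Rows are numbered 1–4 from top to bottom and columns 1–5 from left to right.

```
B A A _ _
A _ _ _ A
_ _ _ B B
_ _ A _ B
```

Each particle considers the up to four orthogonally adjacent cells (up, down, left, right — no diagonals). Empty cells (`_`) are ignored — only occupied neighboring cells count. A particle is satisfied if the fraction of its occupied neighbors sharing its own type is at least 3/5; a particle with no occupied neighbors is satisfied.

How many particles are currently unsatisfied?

(1,1)B 0/2 ✗
(1,2)A 1/2 ✗
(1,3)A 1/1 ✓
(2,1)A 0/1 ✗
(2,5)A 0/1 ✗
(3,4)B 1/1 ✓
(3,5)B 2/3 ✓
(4,3)A 0/0 ✓
(4,5)B 1/1 ✓
Unsatisfied: (1,1), (1,2), (2,1), (2,5) — 4 in total.

4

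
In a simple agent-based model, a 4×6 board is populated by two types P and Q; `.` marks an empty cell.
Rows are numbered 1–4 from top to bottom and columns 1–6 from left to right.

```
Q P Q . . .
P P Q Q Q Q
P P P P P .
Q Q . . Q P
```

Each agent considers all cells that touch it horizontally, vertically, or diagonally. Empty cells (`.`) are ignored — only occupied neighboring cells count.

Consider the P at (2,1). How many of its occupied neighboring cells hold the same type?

Occupied neighbors of (2,1): (1,1)=Q, (1,2)=P, (2,2)=P, (3,1)=P, (3,2)=P.
Same type (P): 4 of 5.

4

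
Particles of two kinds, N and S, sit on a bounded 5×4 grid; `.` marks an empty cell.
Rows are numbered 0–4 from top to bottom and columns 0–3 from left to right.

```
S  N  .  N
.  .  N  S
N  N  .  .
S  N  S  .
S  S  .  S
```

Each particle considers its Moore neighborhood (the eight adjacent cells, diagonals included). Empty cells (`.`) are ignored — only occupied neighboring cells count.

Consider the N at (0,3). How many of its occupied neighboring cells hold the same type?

1

Occupied neighbors of (0,3): (1,2)=N, (1,3)=S.
Same type (N): 1 of 2.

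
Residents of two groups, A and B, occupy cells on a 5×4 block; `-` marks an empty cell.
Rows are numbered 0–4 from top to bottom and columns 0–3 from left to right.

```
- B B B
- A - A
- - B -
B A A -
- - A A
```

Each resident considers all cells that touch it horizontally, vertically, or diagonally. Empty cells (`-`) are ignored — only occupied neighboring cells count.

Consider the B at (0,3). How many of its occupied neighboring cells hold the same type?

1

Occupied neighbors of (0,3): (0,2)=B, (1,3)=A.
Same type (B): 1 of 2.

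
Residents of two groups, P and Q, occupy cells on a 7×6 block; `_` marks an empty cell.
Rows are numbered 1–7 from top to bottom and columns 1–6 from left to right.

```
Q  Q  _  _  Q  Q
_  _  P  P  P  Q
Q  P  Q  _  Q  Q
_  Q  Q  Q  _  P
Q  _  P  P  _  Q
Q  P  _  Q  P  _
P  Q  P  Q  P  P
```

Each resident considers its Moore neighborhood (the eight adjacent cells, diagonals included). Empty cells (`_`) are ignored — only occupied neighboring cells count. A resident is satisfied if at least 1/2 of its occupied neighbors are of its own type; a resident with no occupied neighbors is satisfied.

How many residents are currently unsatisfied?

Row 1: (1,1)Q 1/1 ok · (1,2)Q 1/2 ok · (1,5)Q 2/4 ok · (1,6)Q 2/3 ok
Row 2: (2,3)P 2/4 ok · (2,4)P 2/5 unhappy · (2,5)P 1/6 unhappy · (2,6)Q 4/5 ok
Row 3: (3,1)Q 1/2 ok · (3,2)P 1/5 unhappy · (3,3)Q 3/6 ok · (3,5)Q 3/6 ok · (3,6)Q 2/4 ok
Row 4: (4,2)Q 4/6 ok · (4,3)Q 3/6 ok · (4,4)Q 3/5 ok · (4,6)P 0/3 unhappy
Row 5: (5,1)Q 2/3 ok · (5,3)P 2/6 unhappy · (5,4)P 2/5 unhappy · (5,6)Q 0/2 unhappy
Row 6: (6,1)Q 2/4 ok · (6,2)P 3/6 ok · (6,4)Q 1/6 unhappy · (6,5)P 3/6 ok
Row 7: (7,1)P 1/3 unhappy · (7,2)Q 1/4 unhappy · (7,3)P 1/4 unhappy · (7,4)Q 1/4 unhappy · (7,5)P 2/4 ok · (7,6)P 2/2 ok
Unsatisfied: (2,4), (2,5), (3,2), (4,6), (5,3), (5,4), (5,6), (6,4), (7,1), (7,2), (7,3), (7,4) — 12 in total.

12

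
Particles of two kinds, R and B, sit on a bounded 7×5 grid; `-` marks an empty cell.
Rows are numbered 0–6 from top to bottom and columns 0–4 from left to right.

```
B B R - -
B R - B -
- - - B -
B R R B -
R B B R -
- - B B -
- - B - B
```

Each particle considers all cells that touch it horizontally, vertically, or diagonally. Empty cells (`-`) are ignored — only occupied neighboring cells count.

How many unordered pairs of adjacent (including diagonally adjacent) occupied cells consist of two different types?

18

Scan each occupied cell's neighbors to the right and below (and the two forward diagonals) so each pair is counted once.
From row 0: 4 unlike of 8 pairs (running 4/8).
From row 1: 1 unlike of 2 pairs (running 5/10).
From row 2: 1 unlike of 2 pairs (running 6/12).
From row 3: 8 unlike of 13 pairs (running 14/25).
From row 4: 4 unlike of 8 pairs (running 18/33).
From row 5: 0 unlike of 4 pairs (running 18/37).
Total adjacent occupied pairs: 37; unlike-type pairs: 18.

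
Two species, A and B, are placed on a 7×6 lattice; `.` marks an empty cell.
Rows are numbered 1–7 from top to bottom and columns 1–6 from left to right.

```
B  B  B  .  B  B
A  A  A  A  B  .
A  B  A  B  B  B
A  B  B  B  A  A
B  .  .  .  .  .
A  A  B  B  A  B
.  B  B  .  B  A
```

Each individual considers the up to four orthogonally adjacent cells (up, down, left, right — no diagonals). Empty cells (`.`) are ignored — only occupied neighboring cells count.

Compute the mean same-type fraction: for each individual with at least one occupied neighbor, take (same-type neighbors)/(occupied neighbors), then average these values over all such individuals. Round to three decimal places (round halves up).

(1,1)B 1/2
(1,2)B 2/3
(1,3)B 1/2
(1,5)B 2/2
(1,6)B 1/1
(2,1)A 2/3
(2,2)A 2/4
(2,3)A 3/4
(2,4)A 1/3
(2,5)B 2/3
(3,1)A 2/3
(3,2)B 1/4
(3,3)A 1/4
(3,4)B 2/4
(3,5)B 3/4
(3,6)B 1/2
(4,1)A 1/3
(4,2)B 2/3
(4,3)B 2/3
(4,4)B 2/3
(4,5)A 1/3
(4,6)A 1/2
(5,1)B 0/2
(6,1)A 1/2
(6,2)A 1/3
(6,3)B 2/3
(6,4)B 1/2
(6,5)A 0/3
(6,6)B 0/2
(7,2)B 1/2
(7,3)B 2/2
(7,5)B 0/2
(7,6)A 0/2
Sum over 33 individuals: 1/2 + 2/3 + 1/2 + 2/2 + 1/1 + 2/3 + 2/4 + 3/4 + 1/3 + 2/3 + 2/3 + 1/4 + 1/4 + 2/4 + 3/4 + 1/2 + 1/3 + 2/3 + 2/3 + 2/3 + 1/3 + 1/2 + 0/2 + 1/2 + 1/3 + 2/3 + 1/2 + 0/3 + 0/2 + 1/2 + 2/2 + 0/2 + 0/2 = 97/6; mean = 97/6 ÷ 33 = 97/198 = 0.489898… → 0.490.

0.490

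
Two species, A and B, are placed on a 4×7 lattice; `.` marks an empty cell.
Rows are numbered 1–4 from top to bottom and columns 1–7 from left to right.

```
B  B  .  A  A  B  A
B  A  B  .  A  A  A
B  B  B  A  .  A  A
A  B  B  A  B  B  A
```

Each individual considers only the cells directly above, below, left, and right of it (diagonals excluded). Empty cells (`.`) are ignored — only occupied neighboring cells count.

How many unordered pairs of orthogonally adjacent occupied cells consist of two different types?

Scan each occupied cell's neighbors to the right and below so each pair is counted once.
From row 1: 4 unlike of 9 pairs (running 4/9).
From row 2: 3 unlike of 9 pairs (running 7/18).
From row 3: 3 unlike of 10 pairs (running 10/28).
From row 4: 4 unlike of 6 pairs (running 14/34).
Total adjacent occupied pairs: 34; unlike-type pairs: 14.

14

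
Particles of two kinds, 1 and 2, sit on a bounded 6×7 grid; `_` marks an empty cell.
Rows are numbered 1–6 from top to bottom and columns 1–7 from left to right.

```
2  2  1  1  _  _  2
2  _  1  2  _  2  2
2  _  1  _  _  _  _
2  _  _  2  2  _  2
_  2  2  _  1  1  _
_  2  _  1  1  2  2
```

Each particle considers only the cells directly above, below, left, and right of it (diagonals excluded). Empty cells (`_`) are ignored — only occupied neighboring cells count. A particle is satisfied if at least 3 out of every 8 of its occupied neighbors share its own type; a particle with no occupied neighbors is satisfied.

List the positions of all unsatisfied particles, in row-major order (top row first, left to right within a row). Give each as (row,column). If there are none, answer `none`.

Row 1: (1,1)2 2/2 satisfied · (1,2)2 1/2 satisfied · (1,3)1 2/3 satisfied · (1,4)1 1/2 satisfied · (1,7)2 1/1 satisfied
Row 2: (2,1)2 2/2 satisfied · (2,3)1 2/3 satisfied · (2,4)2 0/2 not · (2,6)2 1/1 satisfied · (2,7)2 2/2 satisfied
Row 3: (3,1)2 2/2 satisfied · (3,3)1 1/1 satisfied
Row 4: (4,1)2 1/1 satisfied · (4,4)2 1/1 satisfied · (4,5)2 1/2 satisfied · (4,7)2 0/0 satisfied
Row 5: (5,2)2 2/2 satisfied · (5,3)2 1/1 satisfied · (5,5)1 2/3 satisfied · (5,6)1 1/2 satisfied
Row 6: (6,2)2 1/1 satisfied · (6,4)1 1/1 satisfied · (6,5)1 2/3 satisfied · (6,6)2 1/3 not · (6,7)2 1/1 satisfied

(2,4), (6,6)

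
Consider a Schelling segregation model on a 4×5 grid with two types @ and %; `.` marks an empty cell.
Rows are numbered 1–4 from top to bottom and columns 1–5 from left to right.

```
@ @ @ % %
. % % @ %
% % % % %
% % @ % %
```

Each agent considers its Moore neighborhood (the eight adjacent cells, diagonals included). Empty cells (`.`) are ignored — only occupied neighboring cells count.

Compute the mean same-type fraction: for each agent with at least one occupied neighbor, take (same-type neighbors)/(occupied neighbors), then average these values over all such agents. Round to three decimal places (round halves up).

Row 1: (1,1)@ 1/2 · (1,2)@ 2/4 · (1,3)@ 2/5 · (1,4)% 3/5 · (1,5)% 2/3
Row 2: (2,2)% 4/7 · (2,3)% 5/8 · (2,4)@ 1/8 · (2,5)% 4/5
Row 3: (3,1)% 4/4 · (3,2)% 6/7 · (3,3)% 6/8 · (3,4)% 6/8 · (3,5)% 4/5
Row 4: (4,1)% 3/3 · (4,2)% 4/5 · (4,3)@ 0/5 · (4,4)% 4/5 · (4,5)% 3/3
Sum over 19 agents: 1/2 + 2/4 + 2/5 + 3/5 + 2/3 + 4/7 + 5/8 + 1/8 + 4/5 + 4/4 + 6/7 + 6/8 + 6/8 + 4/5 + 3/3 + 4/5 + 0/5 + 4/5 + 3/3 = 5269/420; mean = 5269/420 ÷ 19 = 5269/7980 = 0.660275… → 0.660.

0.660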